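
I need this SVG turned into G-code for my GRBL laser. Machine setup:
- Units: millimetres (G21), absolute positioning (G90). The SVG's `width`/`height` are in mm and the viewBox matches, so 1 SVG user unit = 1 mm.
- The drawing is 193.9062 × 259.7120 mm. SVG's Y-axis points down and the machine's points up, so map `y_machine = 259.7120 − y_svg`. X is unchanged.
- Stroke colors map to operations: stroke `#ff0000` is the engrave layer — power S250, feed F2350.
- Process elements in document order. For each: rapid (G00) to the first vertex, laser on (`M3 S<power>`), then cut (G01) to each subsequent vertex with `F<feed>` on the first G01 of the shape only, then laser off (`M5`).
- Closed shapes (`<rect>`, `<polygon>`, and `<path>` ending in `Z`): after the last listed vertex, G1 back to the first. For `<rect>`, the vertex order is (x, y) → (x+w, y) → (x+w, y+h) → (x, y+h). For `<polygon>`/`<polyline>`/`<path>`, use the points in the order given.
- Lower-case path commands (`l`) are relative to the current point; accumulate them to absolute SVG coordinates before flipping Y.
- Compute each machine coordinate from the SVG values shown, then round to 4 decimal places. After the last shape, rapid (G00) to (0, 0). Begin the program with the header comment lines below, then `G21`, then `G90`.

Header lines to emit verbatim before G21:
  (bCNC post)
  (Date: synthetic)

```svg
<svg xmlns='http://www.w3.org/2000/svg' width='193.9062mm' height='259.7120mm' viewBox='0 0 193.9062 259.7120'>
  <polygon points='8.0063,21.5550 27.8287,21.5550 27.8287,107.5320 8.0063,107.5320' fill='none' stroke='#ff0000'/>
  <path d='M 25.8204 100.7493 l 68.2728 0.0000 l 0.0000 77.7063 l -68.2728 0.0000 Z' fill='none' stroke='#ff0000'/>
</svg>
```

(bCNC post)
(Date: synthetic)
G21
G90
G00 X8.0063 Y238.1570
M3 S250
G01 X27.8287 Y238.1570 F2350
G01 X27.8287 Y152.1800
G01 X8.0063 Y152.1800
G01 X8.0063 Y238.1570
M5
G00 X25.8204 Y158.9627
M3 S250
G01 X94.0932 Y158.9627 F2350
G01 X94.0932 Y81.2564
G01 X25.8204 Y81.2564
G01 X25.8204 Y158.9627
M5
G00 X0.0000 Y0.0000

1 u = 1 mm; y_m = 259.7120 − y.

[1] `<polygon>` rectangle, #ff0000→engrave S250 F2350: (8.0063,238.1570) → (27.8287,238.1570) → (27.8287,152.1800) → (8.0063,152.1800) → (8.0063,238.1570) (closed)

[2] `<path>` rectangle, #ff0000→engrave S250 F2350: (25.8204,158.9627) → (94.0932,158.9627) → (94.0932,81.2564) → (25.8204,81.2564) → (25.8204,158.9627) (closed)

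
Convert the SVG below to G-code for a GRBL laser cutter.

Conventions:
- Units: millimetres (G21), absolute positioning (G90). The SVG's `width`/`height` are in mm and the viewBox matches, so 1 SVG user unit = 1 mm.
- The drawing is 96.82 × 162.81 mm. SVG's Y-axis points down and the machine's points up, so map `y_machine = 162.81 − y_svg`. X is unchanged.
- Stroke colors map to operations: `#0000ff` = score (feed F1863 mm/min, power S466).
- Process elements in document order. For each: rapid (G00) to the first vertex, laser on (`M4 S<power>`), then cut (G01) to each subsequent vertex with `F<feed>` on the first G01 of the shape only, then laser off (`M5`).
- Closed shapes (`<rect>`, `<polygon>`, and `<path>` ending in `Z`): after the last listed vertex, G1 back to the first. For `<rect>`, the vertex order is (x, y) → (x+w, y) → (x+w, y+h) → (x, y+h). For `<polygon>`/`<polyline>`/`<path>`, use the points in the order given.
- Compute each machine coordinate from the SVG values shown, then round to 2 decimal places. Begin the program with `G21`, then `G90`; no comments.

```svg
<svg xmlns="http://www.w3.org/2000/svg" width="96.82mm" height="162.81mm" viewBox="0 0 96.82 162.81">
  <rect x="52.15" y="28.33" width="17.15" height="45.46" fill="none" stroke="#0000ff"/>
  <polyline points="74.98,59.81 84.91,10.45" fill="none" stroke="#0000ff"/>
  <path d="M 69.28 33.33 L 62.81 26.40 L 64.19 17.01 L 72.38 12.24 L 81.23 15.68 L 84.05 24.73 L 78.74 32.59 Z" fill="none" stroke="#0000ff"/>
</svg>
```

1 u = 1 mm; y_m = 162.81 − y.

[1] `<rect>` rectangle, #0000ff→score S466 F1863: (52.15,134.48) → (69.30,134.48) → (69.30,89.02) → (52.15,89.02) → (52.15,134.48) (closed)

[2] `<polyline>` line segment, #0000ff→score S466 F1863: (74.98,103.00) → (84.91,152.36)

[3] `<path>` regular polygon, #0000ff→score S466 F1863: (69.28,129.48) → (62.81,136.41) → (64.19,145.80) → (72.38,150.57) → (81.23,147.13) → (84.05,138.08) → (78.74,130.22) → (69.28,129.48) (closed)

G21
G90
G00 X52.15 Y134.48
M4 S466
G01 X69.30 Y134.48 F1863
G01 X69.30 Y89.02
G01 X52.15 Y89.02
G01 X52.15 Y134.48
M5
G00 X74.98 Y103.00
M4 S466
G01 X84.91 Y152.36 F1863
M5
G00 X69.28 Y129.48
M4 S466
G01 X62.81 Y136.41 F1863
G01 X64.19 Y145.80
G01 X72.38 Y150.57
G01 X81.23 Y147.13
G01 X84.05 Y138.08
G01 X78.74 Y130.22
G01 X69.28 Y129.48
M5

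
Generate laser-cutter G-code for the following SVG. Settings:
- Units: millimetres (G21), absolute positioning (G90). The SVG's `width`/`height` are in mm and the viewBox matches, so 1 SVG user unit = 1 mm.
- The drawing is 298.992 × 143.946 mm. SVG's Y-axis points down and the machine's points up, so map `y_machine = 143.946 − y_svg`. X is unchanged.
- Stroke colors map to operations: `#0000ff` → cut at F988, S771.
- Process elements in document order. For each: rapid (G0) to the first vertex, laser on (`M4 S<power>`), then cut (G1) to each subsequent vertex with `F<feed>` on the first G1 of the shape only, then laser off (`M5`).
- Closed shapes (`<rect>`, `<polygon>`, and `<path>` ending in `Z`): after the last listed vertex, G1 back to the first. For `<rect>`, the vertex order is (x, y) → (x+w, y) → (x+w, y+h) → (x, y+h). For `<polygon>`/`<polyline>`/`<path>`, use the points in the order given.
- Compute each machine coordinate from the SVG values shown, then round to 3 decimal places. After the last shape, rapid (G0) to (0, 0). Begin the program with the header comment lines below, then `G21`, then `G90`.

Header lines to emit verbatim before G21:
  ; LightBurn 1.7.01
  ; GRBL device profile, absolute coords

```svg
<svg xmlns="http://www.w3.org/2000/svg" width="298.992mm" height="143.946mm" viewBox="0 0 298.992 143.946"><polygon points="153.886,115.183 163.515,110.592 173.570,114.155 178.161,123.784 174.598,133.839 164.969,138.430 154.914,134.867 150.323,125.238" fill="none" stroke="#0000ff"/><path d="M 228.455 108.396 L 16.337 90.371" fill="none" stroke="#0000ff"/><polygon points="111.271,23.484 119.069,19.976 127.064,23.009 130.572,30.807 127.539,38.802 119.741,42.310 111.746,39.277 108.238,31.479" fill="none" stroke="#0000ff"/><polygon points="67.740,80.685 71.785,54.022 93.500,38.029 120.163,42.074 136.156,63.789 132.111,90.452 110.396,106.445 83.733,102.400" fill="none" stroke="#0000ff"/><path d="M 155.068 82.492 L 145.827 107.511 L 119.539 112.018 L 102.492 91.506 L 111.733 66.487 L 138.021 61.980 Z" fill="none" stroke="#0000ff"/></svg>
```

; LightBurn 1.7.01
; GRBL device profile, absolute coords
G21
G90
G0 X153.886 Y28.763
M4 S771
G1 X163.515 Y33.354 F988
G1 X173.570 Y29.791
G1 X178.161 Y20.162
G1 X174.598 Y10.107
G1 X164.969 Y5.516
G1 X154.914 Y9.079
G1 X150.323 Y18.708
G1 X153.886 Y28.763
M5
G0 X228.455 Y35.550
M4 S771
G1 X16.337 Y53.575 F988
M5
G0 X111.271 Y120.462
M4 S771
G1 X119.069 Y123.970 F988
G1 X127.064 Y120.937
G1 X130.572 Y113.139
G1 X127.539 Y105.144
G1 X119.741 Y101.636
G1 X111.746 Y104.669
G1 X108.238 Y112.467
G1 X111.271 Y120.462
M5
G0 X67.740 Y63.261
M4 S771
G1 X71.785 Y89.924 F988
G1 X93.500 Y105.917
G1 X120.163 Y101.872
G1 X136.156 Y80.157
G1 X132.111 Y53.494
G1 X110.396 Y37.501
G1 X83.733 Y41.546
G1 X67.740 Y63.261
M5
G0 X155.068 Y61.454
M4 S771
G1 X145.827 Y36.435 F988
G1 X119.539 Y31.928
G1 X102.492 Y52.440
G1 X111.733 Y77.459
G1 X138.021 Y81.966
G1 X155.068 Y61.454
M5
G0 X0.000 Y0.000

Since the viewBox matches the mm dimensions, user units are millimetres directly. The only transform is the Y-flip y_m = 143.946 − y_svg.

Shape 1 is a regular polygon drawn with `<polygon>`. Its stroke #0000ff means cut at S771, F988. After flipping Y the toolpath is (153.886,28.763) → (163.515,33.354) → (173.570,29.791) → (178.161,20.162) → (174.598,10.107) → (164.969,5.516) → (154.914,9.079) → (150.323,18.708) → (153.886,28.763), returning to the start.

Shape 2 is a line segment drawn with `<path>`. Its stroke #0000ff means cut at S771, F988. After flipping Y the toolpath is (228.455,35.550) → (16.337,53.575).

Shape 3 is a regular polygon drawn with `<polygon>`. Its stroke #0000ff means cut at S771, F988. After flipping Y the toolpath is (111.271,120.462) → (119.069,123.970) → (127.064,120.937) → (130.572,113.139) → (127.539,105.144) → (119.741,101.636) → (111.746,104.669) → (108.238,112.467) → (111.271,120.462), returning to the start.

Shape 4 is a regular polygon drawn with `<polygon>`. Its stroke #0000ff means cut at S771, F988. After flipping Y the toolpath is (67.740,63.261) → (71.785,89.924) → (93.500,105.917) → (120.163,101.872) → (136.156,80.157) → (132.111,53.494) → (110.396,37.501) → (83.733,41.546) → (67.740,63.261), returning to the start.

Shape 5 is a regular polygon drawn with `<path>`. Its stroke #0000ff means cut at S771, F988. After flipping Y the toolpath is (155.068,61.454) → (145.827,36.435) → (119.539,31.928) → (102.492,52.440) → (111.733,77.459) → (138.021,81.966) → (155.068,61.454), returning to the start.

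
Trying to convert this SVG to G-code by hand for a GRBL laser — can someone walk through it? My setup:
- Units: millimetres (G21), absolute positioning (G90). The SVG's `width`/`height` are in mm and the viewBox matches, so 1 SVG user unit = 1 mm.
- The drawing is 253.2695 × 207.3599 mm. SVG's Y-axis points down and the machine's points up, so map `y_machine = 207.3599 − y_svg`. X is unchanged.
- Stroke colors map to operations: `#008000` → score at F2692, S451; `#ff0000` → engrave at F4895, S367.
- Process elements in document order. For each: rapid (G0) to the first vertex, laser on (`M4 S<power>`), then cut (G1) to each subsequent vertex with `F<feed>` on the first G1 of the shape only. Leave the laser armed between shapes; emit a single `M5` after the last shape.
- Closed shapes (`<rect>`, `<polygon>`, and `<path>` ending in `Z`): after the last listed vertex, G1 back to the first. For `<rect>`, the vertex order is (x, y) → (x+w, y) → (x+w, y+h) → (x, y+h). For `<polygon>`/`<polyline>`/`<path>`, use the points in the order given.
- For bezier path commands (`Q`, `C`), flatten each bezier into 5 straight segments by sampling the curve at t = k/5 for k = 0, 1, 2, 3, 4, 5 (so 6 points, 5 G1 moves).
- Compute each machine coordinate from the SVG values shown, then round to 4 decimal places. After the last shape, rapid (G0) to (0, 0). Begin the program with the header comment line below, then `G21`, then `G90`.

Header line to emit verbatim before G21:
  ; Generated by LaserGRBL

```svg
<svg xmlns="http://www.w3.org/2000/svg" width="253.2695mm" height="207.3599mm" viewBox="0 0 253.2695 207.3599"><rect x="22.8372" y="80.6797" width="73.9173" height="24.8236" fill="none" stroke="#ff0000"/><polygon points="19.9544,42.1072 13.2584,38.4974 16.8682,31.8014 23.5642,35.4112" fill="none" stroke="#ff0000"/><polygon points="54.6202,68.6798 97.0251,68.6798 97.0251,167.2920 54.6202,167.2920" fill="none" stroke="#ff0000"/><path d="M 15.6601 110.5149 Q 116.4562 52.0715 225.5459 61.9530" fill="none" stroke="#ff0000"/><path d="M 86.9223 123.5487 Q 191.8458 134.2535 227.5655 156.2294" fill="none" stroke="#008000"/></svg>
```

; Generated by LaserGRBL
G21
G90
G0 X22.8372 Y126.6802
M4 S367
G1 X96.7545 Y126.6802 F4895
G1 X96.7545 Y101.8566
G1 X22.8372 Y101.8566
G1 X22.8372 Y126.6802
G0 X19.9544 Y165.2527
M4 S367
G1 X13.2584 Y168.8625 F4895
G1 X16.8682 Y175.5585
G1 X23.5642 Y171.9487
G1 X19.9544 Y165.2527
G0 X54.6202 Y138.6801
M4 S367
G1 X97.0251 Y138.6801 F4895
G1 X97.0251 Y40.0679
G1 X54.6202 Y40.0679
G1 X54.6202 Y138.6801
G0 X15.6601 Y96.8450
M4 S367
G1 X56.3103 Y117.4894 F4895
G1 X97.6240 Y132.6677
G1 X139.6011 Y142.3801
G1 X182.2418 Y146.6265
G1 X225.5459 Y145.4069
G0 X86.9223 Y83.8112
M4 S451
G1 X126.1235 Y79.0784 F2692
G1 X159.7885 Y73.4440
G1 X187.9171 Y66.9078
G1 X210.5095 Y59.4700
G1 X227.5655 Y51.1305
M5
G0 X0.0000 Y0.0000

viewBox `0 0 253.2695 207.3599` with mm width/height → 1 unit = 1 mm. Flip: y_m = 207.3599 − y_svg.

**Shape 1** — `<rect>` rectangle, stroke `#ff0000` → engrave (S367, F4895). Machine vertices: (22.8372,126.6802) → (96.7545,126.6802) → (96.7545,101.8566) → (22.8372,101.8566) → (22.8372,126.6802). Closed: final G1 returns to the first vertex.

**Shape 2** — `<polygon>` regular polygon, stroke `#ff0000` → engrave (S367, F4895). Machine vertices: (19.9544,165.2527) → (13.2584,168.8625) → (16.8682,175.5585) → (23.5642,171.9487) → (19.9544,165.2527). Closed: final G1 returns to the first vertex.

**Shape 3** — `<polygon>` rectangle, stroke `#ff0000` → engrave (S367, F4895). Machine vertices: (54.6202,138.6801) → (97.0251,138.6801) → (97.0251,40.0679) → (54.6202,40.0679) → (54.6202,138.6801). Closed: final G1 returns to the first vertex.

**Shape 4** — `<path>` quadratic bezier, stroke `#ff0000` → engrave (S367, F4895). Control points (SVG): P0=(15.6601,110.5149), P1=(116.4562,52.0715), P2=(225.5459,61.9530); sampled at t=k/5. Machine vertices: (15.6601,96.8450) → (56.3103,117.4894) → (97.6240,132.6677) → (139.6011,142.3801) → (182.2418,146.6265) → (225.5459,145.4069). Open path.

**Shape 5** — `<path>` quadratic bezier, stroke `#008000` → score (S451, F2692). Control points (SVG): P0=(86.9223,123.5487), P1=(191.8458,134.2535), P2=(227.5655,156.2294); sampled at t=k/5. Machine vertices: (86.9223,83.8112) → (126.1235,79.0784) → (159.7885,73.4440) → (187.9171,66.9078) → (210.5095,59.4700) → (227.5655,51.1305). Open path.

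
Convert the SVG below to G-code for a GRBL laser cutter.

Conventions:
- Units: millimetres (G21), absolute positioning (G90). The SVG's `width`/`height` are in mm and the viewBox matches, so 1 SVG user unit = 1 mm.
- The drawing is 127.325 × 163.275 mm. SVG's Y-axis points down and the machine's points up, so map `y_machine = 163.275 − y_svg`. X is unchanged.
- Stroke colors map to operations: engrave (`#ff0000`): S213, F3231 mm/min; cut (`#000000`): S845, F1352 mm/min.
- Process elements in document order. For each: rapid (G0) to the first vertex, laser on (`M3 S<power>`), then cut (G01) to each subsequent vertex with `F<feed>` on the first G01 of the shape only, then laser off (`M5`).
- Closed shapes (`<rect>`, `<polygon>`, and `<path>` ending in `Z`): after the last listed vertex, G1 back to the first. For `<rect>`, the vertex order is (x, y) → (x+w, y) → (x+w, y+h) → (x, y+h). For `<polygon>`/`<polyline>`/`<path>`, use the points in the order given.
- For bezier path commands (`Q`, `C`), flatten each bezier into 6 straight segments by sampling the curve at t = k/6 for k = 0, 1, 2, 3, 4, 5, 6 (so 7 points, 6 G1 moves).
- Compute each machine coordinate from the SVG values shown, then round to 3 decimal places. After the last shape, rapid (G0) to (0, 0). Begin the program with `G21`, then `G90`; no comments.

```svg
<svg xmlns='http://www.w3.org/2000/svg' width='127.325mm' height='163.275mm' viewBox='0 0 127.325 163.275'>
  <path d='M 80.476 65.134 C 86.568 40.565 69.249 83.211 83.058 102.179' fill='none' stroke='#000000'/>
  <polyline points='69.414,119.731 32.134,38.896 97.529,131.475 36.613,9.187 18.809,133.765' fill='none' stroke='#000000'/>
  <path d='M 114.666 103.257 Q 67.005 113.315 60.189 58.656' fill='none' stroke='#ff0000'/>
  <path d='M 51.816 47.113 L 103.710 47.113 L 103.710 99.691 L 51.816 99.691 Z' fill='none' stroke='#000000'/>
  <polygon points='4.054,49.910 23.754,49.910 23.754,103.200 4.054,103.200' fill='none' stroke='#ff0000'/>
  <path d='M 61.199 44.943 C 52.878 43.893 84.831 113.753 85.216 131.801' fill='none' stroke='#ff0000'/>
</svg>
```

G21
G90
G0 X80.476 Y98.141
M3 S845
G01 X81.824 Y105.245 F1352
G01 X80.784 Y103.671
G01 X78.873 Y95.945
G01 X77.605 Y84.590
G01 X78.495 Y72.132
G01 X83.058 Y61.096
M5
G0 X69.414 Y43.544
M3 S845
G01 X32.134 Y124.379 F1352
G01 X97.529 Y31.800
G01 X36.613 Y154.088
G01 X18.809 Y29.510
M5
G0 X114.666 Y60.018
M3 S213
G01 X99.914 Y58.463 F3231
G01 X87.430 Y60.503
G01 X77.216 Y66.139
G01 X69.271 Y75.370
G01 X63.596 Y88.197
G01 X60.189 Y104.619
M5
G0 X51.816 Y116.162
M3 S845
G01 X103.710 Y116.162 F1352
G01 X103.710 Y63.584
G01 X51.816 Y63.584
G01 X51.816 Y116.162
M5
G0 X4.054 Y113.365
M3 S213
G01 X23.754 Y113.365 F3231
G01 X23.754 Y60.075
G01 X4.054 Y60.075
G01 X4.054 Y113.365
M5
G0 X61.199 Y118.332
M3 S213
G01 X60.062 Y113.516 F3231
G01 X63.642 Y100.291
G01 X69.943 Y82.065
G01 X76.969 Y62.247
G01 X82.725 Y44.248
G01 X85.216 Y31.474
M5
G0 X0.000 Y0.000

viewBox `0 0 127.325 163.275` with mm width/height → 1 unit = 1 mm. Flip: y_m = 163.275 − y_svg.

**Shape 1** — `<path>` cubic bezier, stroke `#000000` → cut (S845, F1352). Control points (SVG): P0=(80.476,65.134), P1=(86.568,40.565), P2=(69.249,83.211), P3=(83.058,102.179); sampled at t=k/6. Machine vertices: (80.476,98.141) → (81.824,105.245) → (80.784,103.671) → (78.873,95.945) → (77.605,84.590) → (78.495,72.132) → (83.058,61.096). Open path.

**Shape 2** — `<polyline>` open polyline, stroke `#000000` → cut (S845, F1352). Machine vertices: (69.414,43.544) → (32.134,124.379) → (97.529,31.800) → (36.613,154.088) → (18.809,29.510). Open path.

**Shape 3** — `<path>` quadratic bezier, stroke `#ff0000` → engrave (S213, F3231). Control points (SVG): P0=(114.666,103.257), P1=(67.005,113.315), P2=(60.189,58.656); sampled at t=k/6. Machine vertices: (114.666,60.018) → (99.914,58.463) → (87.430,60.503) → (77.216,66.139) → (69.271,75.370) → (63.596,88.197) → (60.189,104.619). Open path.

**Shape 4** — `<path>` rectangle, stroke `#000000` → cut (S845, F1352). Machine vertices: (51.816,116.162) → (103.710,116.162) → (103.710,63.584) → (51.816,63.584) → (51.816,116.162). Closed: final G1 returns to the first vertex.

**Shape 5** — `<polygon>` rectangle, stroke `#ff0000` → engrave (S213, F3231). Machine vertices: (4.054,113.365) → (23.754,113.365) → (23.754,60.075) → (4.054,60.075) → (4.054,113.365). Closed: final G1 returns to the first vertex.

**Shape 6** — `<path>` cubic bezier, stroke `#ff0000` → engrave (S213, F3231). Control points (SVG): P0=(61.199,44.943), P1=(52.878,43.893), P2=(84.831,113.753), P3=(85.216,131.801); sampled at t=k/6. Machine vertices: (61.199,118.332) → (60.062,113.516) → (63.642,100.291) → (69.943,82.065) → (76.969,62.247) → (82.725,44.248) → (85.216,31.474). Open path.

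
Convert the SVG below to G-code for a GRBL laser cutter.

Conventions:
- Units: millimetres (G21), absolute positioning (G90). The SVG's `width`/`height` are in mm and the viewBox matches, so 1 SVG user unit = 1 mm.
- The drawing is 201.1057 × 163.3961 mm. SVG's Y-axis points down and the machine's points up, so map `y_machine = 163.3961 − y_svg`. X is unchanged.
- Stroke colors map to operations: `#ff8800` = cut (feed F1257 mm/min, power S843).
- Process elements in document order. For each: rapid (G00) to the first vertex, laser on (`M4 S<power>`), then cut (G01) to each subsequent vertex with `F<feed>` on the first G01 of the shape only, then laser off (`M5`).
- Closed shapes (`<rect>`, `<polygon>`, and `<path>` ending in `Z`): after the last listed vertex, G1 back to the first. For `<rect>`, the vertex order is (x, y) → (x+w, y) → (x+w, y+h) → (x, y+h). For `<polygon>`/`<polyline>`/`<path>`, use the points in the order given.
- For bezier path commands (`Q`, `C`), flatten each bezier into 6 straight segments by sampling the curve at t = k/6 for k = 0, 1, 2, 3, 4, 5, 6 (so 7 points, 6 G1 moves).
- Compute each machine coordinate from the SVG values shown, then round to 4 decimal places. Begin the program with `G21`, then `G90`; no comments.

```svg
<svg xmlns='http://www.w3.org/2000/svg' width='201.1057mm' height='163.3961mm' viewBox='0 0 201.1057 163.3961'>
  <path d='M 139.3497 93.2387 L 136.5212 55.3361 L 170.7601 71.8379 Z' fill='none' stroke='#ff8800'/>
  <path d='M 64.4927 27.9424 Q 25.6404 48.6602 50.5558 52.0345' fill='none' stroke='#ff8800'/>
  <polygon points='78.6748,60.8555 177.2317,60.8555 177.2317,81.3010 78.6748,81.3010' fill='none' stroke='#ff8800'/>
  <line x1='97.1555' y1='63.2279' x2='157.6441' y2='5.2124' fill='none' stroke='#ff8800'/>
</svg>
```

G21
G90
G00 X139.3497 Y70.1574
M4 S843
G01 X136.5212 Y108.0600 F1257
G01 X170.7601 Y91.5582
G01 X139.3497 Y70.1574
M5
G00 X64.4927 Y135.4537
M4 S843
G01 X53.3133 Y129.0295 F1257
G01 X45.6765 Y123.5689
G01 X41.5823 Y119.0718
G01 X41.0308 Y115.5382
G01 X44.0220 Y112.9681
G01 X50.5558 Y111.3616
M5
G00 X78.6748 Y102.5406
M4 S843
G01 X177.2317 Y102.5406 F1257
G01 X177.2317 Y82.0951
G01 X78.6748 Y82.0951
G01 X78.6748 Y102.5406
M5
G00 X97.1555 Y100.1682
M4 S843
G01 X157.6441 Y158.1837 F1257
M5

viewBox `0 0 201.1057 163.3961` with mm width/height → 1 unit = 1 mm. Flip: y_m = 163.3961 − y_svg.

**Shape 1** — `<path>` regular polygon, stroke `#ff8800` → cut (S843, F1257). Machine vertices: (139.3497,70.1574) → (136.5212,108.0600) → (170.7601,91.5582) → (139.3497,70.1574). Closed: final G1 returns to the first vertex.

**Shape 2** — `<path>` quadratic bezier, stroke `#ff8800` → cut (S843, F1257). Control points (SVG): P0=(64.4927,27.9424), P1=(25.6404,48.6602), P2=(50.5558,52.0345); sampled at t=k/6. Machine vertices: (64.4927,135.4537) → (53.3133,129.0295) → (45.6765,123.5689) → (41.5823,119.0718) → (41.0308,115.5382) → (44.0220,112.9681) → (50.5558,111.3616). Open path.

**Shape 3** — `<polygon>` rectangle, stroke `#ff8800` → cut (S843, F1257). Machine vertices: (78.6748,102.5406) → (177.2317,102.5406) → (177.2317,82.0951) → (78.6748,82.0951) → (78.6748,102.5406). Closed: final G1 returns to the first vertex.

**Shape 4** — `<line>` line segment, stroke `#ff8800` → cut (S843, F1257). Machine vertices: (97.1555,100.1682) → (157.6441,158.1837). Open path.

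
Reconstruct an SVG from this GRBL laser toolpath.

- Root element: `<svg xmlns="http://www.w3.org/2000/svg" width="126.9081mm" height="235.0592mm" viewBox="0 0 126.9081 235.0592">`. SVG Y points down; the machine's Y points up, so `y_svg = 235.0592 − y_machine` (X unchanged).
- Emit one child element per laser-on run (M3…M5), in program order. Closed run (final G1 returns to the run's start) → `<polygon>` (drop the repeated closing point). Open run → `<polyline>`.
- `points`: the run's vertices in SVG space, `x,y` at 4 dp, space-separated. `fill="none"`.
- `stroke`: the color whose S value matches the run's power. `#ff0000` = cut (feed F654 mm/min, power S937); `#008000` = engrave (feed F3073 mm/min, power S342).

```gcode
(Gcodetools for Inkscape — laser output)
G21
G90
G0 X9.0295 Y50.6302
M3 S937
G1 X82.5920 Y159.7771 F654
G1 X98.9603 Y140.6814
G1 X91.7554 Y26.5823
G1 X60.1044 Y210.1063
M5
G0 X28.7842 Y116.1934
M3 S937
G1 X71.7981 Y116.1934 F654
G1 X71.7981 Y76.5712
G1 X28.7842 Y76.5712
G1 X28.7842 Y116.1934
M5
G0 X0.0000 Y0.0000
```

y_svg = 235.0592 − y_m. Every run uses S937, so all elements get stroke `#ff0000` (cut).

[1] open run; points: 9.0295,184.4290 82.5920,75.2821 98.9603,94.3778 91.7554,208.4769 60.1044,24.9529

[2] closed run; points: 28.7842,118.8658 71.7981,118.8658 71.7981,158.4880 28.7842,158.4880

<svg xmlns="http://www.w3.org/2000/svg" width="126.9081mm" height="235.0592mm" viewBox="0 0 126.9081 235.0592">
  <polyline points="9.0295,184.4290 82.5920,75.2821 98.9603,94.3778 91.7554,208.4769 60.1044,24.9529" fill="none" stroke="#ff0000"/>
  <polygon points="28.7842,118.8658 71.7981,118.8658 71.7981,158.4880 28.7842,158.4880" fill="none" stroke="#ff0000"/>
</svg>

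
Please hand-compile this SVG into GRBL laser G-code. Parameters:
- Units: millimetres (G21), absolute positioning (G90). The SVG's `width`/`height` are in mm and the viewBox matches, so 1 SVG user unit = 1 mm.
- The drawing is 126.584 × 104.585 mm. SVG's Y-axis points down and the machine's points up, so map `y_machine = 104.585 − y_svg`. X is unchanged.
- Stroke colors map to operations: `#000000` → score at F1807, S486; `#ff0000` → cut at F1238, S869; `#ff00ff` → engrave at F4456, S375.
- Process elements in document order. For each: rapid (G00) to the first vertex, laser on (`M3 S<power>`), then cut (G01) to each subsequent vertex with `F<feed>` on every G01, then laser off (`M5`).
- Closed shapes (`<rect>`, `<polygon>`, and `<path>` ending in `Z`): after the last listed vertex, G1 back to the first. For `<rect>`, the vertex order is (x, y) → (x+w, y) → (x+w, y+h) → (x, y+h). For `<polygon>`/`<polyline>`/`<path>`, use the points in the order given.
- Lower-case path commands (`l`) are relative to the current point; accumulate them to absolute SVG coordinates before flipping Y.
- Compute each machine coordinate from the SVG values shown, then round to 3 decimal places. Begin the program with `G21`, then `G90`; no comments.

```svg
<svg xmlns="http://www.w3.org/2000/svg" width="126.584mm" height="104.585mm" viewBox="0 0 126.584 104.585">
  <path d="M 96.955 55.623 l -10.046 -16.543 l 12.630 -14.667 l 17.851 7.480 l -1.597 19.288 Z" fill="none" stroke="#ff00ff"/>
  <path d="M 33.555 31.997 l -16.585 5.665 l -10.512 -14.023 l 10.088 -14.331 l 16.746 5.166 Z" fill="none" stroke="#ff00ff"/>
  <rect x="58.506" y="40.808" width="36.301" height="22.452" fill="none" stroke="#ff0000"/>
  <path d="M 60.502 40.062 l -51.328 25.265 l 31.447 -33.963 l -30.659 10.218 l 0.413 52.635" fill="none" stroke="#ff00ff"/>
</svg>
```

Since the viewBox matches the mm dimensions, user units are millimetres directly. The only transform is the Y-flip y_m = 104.585 − y_svg.

Shape 1 is a regular polygon drawn with `<path>`. Its stroke #ff00ff means engrave at S375, F4456. After flipping Y the toolpath is (96.955,48.962) → (86.909,65.505) → (99.539,80.172) → (117.390,72.692) → (115.793,53.404) → (96.955,48.962), returning to the start.

Shape 2 is a regular polygon drawn with `<path>`. Its stroke #ff00ff means engrave at S375, F4456. After flipping Y the toolpath is (33.555,72.588) → (16.970,66.923) → (6.458,80.946) → (16.546,95.277) → (33.292,90.111) → (33.555,72.588), returning to the start.

Shape 3 is a rectangle drawn with `<rect>`. Its stroke #ff0000 means cut at S869, F1238. After flipping Y the toolpath is (58.506,63.777) → (94.807,63.777) → (94.807,41.325) → (58.506,41.325) → (58.506,63.777), returning to the start.

Shape 4 is a open polyline drawn with `<path>`. Its stroke #ff00ff means engrave at S375, F4456. After flipping Y the toolpath is (60.502,64.523) → (9.174,39.258) → (40.621,73.221) → (9.962,63.003) → (10.375,10.368).

G21
G90
G00 X96.955 Y48.962
M3 S375
G01 X86.909 Y65.505 F4456
G01 X99.539 Y80.172 F4456
G01 X117.390 Y72.692 F4456
G01 X115.793 Y53.404 F4456
G01 X96.955 Y48.962 F4456
M5
G00 X33.555 Y72.588
M3 S375
G01 X16.970 Y66.923 F4456
G01 X6.458 Y80.946 F4456
G01 X16.546 Y95.277 F4456
G01 X33.292 Y90.111 F4456
G01 X33.555 Y72.588 F4456
M5
G00 X58.506 Y63.777
M3 S869
G01 X94.807 Y63.777 F1238
G01 X94.807 Y41.325 F1238
G01 X58.506 Y41.325 F1238
G01 X58.506 Y63.777 F1238
M5
G00 X60.502 Y64.523
M3 S375
G01 X9.174 Y39.258 F4456
G01 X40.621 Y73.221 F4456
G01 X9.962 Y63.003 F4456
G01 X10.375 Y10.368 F4456
M5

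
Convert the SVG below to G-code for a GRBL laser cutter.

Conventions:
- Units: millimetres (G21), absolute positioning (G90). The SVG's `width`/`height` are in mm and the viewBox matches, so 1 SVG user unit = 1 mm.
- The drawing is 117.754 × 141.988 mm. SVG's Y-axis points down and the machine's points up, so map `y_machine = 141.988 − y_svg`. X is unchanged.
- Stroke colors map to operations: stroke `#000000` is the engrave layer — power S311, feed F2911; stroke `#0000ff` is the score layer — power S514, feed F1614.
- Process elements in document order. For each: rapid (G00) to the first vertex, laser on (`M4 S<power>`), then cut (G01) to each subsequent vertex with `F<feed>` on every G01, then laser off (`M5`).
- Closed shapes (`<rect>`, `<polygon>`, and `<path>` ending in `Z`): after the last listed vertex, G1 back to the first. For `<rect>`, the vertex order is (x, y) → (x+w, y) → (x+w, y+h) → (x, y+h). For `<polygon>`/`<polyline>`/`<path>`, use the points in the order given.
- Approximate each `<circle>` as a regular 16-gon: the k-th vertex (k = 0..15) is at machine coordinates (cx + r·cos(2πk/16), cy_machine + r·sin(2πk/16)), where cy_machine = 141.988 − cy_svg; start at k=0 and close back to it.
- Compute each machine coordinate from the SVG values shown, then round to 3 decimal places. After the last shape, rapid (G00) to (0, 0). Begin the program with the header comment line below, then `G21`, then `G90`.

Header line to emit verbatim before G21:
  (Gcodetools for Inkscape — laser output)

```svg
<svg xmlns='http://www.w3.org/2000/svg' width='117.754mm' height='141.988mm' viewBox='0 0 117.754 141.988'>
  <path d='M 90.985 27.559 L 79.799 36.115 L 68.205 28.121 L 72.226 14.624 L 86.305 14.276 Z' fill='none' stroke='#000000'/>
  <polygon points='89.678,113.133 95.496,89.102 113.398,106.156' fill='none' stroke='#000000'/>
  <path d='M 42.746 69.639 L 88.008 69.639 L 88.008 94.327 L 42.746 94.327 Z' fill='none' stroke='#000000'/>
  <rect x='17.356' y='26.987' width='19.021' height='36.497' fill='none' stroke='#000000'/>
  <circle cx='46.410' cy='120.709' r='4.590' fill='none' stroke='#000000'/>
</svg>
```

Since the viewBox matches the mm dimensions, user units are millimetres directly. The only transform is the Y-flip y_m = 141.988 − y_svg.

Shape 1 is a regular polygon drawn with `<path>`. Its stroke #000000 means engrave at S311, F2911. After flipping Y the toolpath is (90.985,114.429) → (79.799,105.873) → (68.205,113.867) → (72.226,127.364) → (86.305,127.712) → (90.985,114.429), returning to the start.

Shape 2 is a regular polygon drawn with `<polygon>`. Its stroke #000000 means engrave at S311, F2911. After flipping Y the toolpath is (89.678,28.855) → (95.496,52.886) → (113.398,35.832) → (89.678,28.855), returning to the start.

Shape 3 is a rectangle drawn with `<path>`. Its stroke #000000 means engrave at S311, F2911. After flipping Y the toolpath is (42.746,72.349) → (88.008,72.349) → (88.008,47.661) → (42.746,47.661) → (42.746,72.349), returning to the start.

Shape 4 is a rectangle drawn with `<rect>`. Its stroke #000000 means engrave at S311, F2911. After flipping Y the toolpath is (17.356,115.001) → (36.377,115.001) → (36.377,78.504) → (17.356,78.504) → (17.356,115.001), returning to the start.

Shape 5 is a circle drawn with `<circle>`. Its stroke #000000 means engrave at S311, F2911. After flipping Y the toolpath is (51.000,21.279) → (50.651,23.036) → (49.656,24.525) → (48.167,25.520) → (46.410,25.869) → (44.653,25.520) → (43.164,24.525) → (42.169,23.036) → (41.820,21.279) → (42.169,19.522) → (43.164,18.033) → (44.653,17.038) → (46.410,16.689) → (48.167,17.038) → (49.656,18.033) → (50.651,19.522) → (51.000,21.279), returning to the start.

(Gcodetools for Inkscape — laser output)
G21
G90
G00 X90.985 Y114.429
M4 S311
G01 X79.799 Y105.873 F2911
G01 X68.205 Y113.867 F2911
G01 X72.226 Y127.364 F2911
G01 X86.305 Y127.712 F2911
G01 X90.985 Y114.429 F2911
M5
G00 X89.678 Y28.855
M4 S311
G01 X95.496 Y52.886 F2911
G01 X113.398 Y35.832 F2911
G01 X89.678 Y28.855 F2911
M5
G00 X42.746 Y72.349
M4 S311
G01 X88.008 Y72.349 F2911
G01 X88.008 Y47.661 F2911
G01 X42.746 Y47.661 F2911
G01 X42.746 Y72.349 F2911
M5
G00 X17.356 Y115.001
M4 S311
G01 X36.377 Y115.001 F2911
G01 X36.377 Y78.504 F2911
G01 X17.356 Y78.504 F2911
G01 X17.356 Y115.001 F2911
M5
G00 X51.000 Y21.279
M4 S311
G01 X50.651 Y23.036 F2911
G01 X49.656 Y24.525 F2911
G01 X48.167 Y25.520 F2911
G01 X46.410 Y25.869 F2911
G01 X44.653 Y25.520 F2911
G01 X43.164 Y24.525 F2911
G01 X42.169 Y23.036 F2911
G01 X41.820 Y21.279 F2911
G01 X42.169 Y19.522 F2911
G01 X43.164 Y18.033 F2911
G01 X44.653 Y17.038 F2911
G01 X46.410 Y16.689 F2911
G01 X48.167 Y17.038 F2911
G01 X49.656 Y18.033 F2911
G01 X50.651 Y19.522 F2911
G01 X51.000 Y21.279 F2911
M5
G00 X0.000 Y0.000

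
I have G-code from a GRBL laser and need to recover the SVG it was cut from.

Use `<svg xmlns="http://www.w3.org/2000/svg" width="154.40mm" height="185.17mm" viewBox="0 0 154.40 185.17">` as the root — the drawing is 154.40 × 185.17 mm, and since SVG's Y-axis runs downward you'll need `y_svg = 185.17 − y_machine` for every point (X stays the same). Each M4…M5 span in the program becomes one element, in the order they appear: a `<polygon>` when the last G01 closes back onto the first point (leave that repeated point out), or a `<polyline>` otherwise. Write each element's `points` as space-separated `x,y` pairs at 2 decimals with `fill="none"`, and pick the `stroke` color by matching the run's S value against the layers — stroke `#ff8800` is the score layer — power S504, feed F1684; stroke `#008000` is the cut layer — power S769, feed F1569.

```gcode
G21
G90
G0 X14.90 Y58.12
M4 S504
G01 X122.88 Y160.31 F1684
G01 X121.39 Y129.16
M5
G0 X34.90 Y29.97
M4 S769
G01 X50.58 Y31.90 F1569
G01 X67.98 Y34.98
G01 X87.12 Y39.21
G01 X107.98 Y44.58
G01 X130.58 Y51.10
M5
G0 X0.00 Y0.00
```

<svg xmlns="http://www.w3.org/2000/svg" width="154.40mm" height="185.17mm" viewBox="0 0 154.40 185.17">
  <polyline points="14.90,127.05 122.88,24.86 121.39,56.01" fill="none" stroke="#ff8800"/>
  <polyline points="34.90,155.20 50.58,153.27 67.98,150.19 87.12,145.96 107.98,140.59 130.58,134.07" fill="none" stroke="#008000"/>
</svg>

y_svg = 185.17 − y_m.

[1] S504→`#ff8800` (score); open run; points: 14.90,127.05 122.88,24.86 121.39,56.01

[2] S769→`#008000` (cut); open run; points: 34.90,155.20 50.58,153.27 67.98,150.19 87.12,145.96 107.98,140.59 130.58,134.07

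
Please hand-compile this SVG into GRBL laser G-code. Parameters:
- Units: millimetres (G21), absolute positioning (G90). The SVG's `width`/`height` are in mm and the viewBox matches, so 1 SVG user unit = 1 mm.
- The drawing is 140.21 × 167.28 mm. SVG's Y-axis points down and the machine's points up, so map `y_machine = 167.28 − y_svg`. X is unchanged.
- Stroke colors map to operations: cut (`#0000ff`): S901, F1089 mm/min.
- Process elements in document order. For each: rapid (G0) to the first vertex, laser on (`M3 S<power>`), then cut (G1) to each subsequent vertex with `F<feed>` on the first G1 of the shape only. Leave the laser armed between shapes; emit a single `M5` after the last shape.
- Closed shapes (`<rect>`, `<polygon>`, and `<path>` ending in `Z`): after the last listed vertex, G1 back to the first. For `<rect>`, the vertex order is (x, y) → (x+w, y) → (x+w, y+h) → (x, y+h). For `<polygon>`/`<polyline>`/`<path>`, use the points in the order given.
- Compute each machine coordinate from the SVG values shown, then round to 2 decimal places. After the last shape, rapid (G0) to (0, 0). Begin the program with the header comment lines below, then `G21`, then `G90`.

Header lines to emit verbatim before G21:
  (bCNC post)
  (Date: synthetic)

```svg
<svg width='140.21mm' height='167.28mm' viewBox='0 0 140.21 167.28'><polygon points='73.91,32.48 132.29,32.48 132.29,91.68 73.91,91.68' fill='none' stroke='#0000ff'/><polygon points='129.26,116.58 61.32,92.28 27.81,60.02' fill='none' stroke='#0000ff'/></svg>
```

(bCNC post)
(Date: synthetic)
G21
G90
G0 X73.91 Y134.80
M3 S901
G1 X132.29 Y134.80 F1089
G1 X132.29 Y75.60
G1 X73.91 Y75.60
G1 X73.91 Y134.80
G0 X129.26 Y50.70
M3 S901
G1 X61.32 Y75.00 F1089
G1 X27.81 Y107.26
G1 X129.26 Y50.70
M5
G0 X0.00 Y0.00

Since the viewBox matches the mm dimensions, user units are millimetres directly. The only transform is the Y-flip y_m = 167.28 − y_svg.

Shape 1 is a rectangle drawn with `<polygon>`. Its stroke #0000ff means cut at S901, F1089. After flipping Y the toolpath is (73.91,134.80) → (132.29,134.80) → (132.29,75.60) → (73.91,75.60) → (73.91,134.80), returning to the start.

Shape 2 is a closed polygon drawn with `<polygon>`. Its stroke #0000ff means cut at S901, F1089. After flipping Y the toolpath is (129.26,50.70) → (61.32,75.00) → (27.81,107.26) → (129.26,50.70), returning to the start.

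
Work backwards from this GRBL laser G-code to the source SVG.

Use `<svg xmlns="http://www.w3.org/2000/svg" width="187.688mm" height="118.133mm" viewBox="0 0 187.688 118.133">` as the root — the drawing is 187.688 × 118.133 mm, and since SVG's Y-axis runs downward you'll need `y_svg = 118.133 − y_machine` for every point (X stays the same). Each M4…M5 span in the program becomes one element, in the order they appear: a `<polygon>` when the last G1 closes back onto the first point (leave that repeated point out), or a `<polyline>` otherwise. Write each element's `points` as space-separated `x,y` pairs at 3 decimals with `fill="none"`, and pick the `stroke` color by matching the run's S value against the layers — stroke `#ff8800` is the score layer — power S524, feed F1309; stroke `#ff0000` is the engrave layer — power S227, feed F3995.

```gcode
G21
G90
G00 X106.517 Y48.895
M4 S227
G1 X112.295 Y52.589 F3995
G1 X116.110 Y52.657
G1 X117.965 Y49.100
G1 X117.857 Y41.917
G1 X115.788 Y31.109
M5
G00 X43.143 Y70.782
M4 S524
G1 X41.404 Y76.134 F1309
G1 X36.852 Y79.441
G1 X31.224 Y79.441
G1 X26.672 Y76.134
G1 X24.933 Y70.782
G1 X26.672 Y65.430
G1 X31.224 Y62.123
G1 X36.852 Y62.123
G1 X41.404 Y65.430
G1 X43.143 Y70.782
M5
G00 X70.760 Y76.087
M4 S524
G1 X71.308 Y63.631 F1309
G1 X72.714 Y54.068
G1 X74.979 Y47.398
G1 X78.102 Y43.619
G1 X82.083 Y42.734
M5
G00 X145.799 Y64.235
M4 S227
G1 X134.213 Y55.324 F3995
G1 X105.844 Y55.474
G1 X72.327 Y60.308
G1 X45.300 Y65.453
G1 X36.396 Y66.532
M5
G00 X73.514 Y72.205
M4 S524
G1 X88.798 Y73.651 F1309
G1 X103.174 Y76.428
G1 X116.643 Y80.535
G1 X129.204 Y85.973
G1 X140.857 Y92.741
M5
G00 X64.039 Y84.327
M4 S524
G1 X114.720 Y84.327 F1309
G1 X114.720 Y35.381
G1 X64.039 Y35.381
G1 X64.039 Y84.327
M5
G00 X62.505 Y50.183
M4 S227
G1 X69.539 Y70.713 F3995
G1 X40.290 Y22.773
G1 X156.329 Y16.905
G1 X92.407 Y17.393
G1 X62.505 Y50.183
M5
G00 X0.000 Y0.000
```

Machine Y-up, SVG Y-down with viewBox height 118.133, so y_svg = 118.133 − y_machine; X carries over.

Run 1: S227 ⇒ engrave layer `#ff0000`. The run is open, so emit a `<polyline>` with points (Y-flipped): 106.517,69.238 112.295,65.544 116.110,65.476 117.965,69.033 117.857,76.216 115.788,87.024.

Run 2: power S524 maps to stroke `#ff8800` (score). The run returns to its start, so emit a `<polygon>` with points (Y-flipped): 43.143,47.351 41.404,41.999 36.852,38.692 31.224,38.692 26.672,41.999 24.933,47.351 26.672,52.703 31.224,56.010 36.852,56.010 41.404,52.703.

Run 3: the run's S524 means `#ff8800` (score). The run is open, so emit a `<polyline>` with points (Y-flipped): 70.760,42.046 71.308,54.502 72.714,64.065 74.979,70.735 78.102,74.514 82.083,75.399.

Run 4: power S227 maps to stroke `#ff0000` (engrave). The run is open, so emit a `<polyline>` with points (Y-flipped): 145.799,53.898 134.213,62.809 105.844,62.659 72.327,57.825 45.300,52.680 36.396,51.601.

Run 5: power S524 maps to stroke `#ff8800` (score). The run is open, so emit a `<polyline>` with points (Y-flipped): 73.514,45.928 88.798,44.482 103.174,41.705 116.643,37.598 129.204,32.160 140.857,25.392.

Run 6: power S524 maps to stroke `#ff8800` (score). The run returns to its start, so emit a `<polygon>` with points (Y-flipped): 64.039,33.806 114.720,33.806 114.720,82.752 64.039,82.752.

Run 7: S227 ⇒ engrave layer `#ff0000`. The run returns to its start, so emit a `<polygon>` with points (Y-flipped): 62.505,67.950 69.539,47.420 40.290,95.360 156.329,101.228 92.407,100.740.

<svg xmlns="http://www.w3.org/2000/svg" width="187.688mm" height="118.133mm" viewBox="0 0 187.688 118.133">
  <polyline points="106.517,69.238 112.295,65.544 116.110,65.476 117.965,69.033 117.857,76.216 115.788,87.024" fill="none" stroke="#ff0000"/>
  <polygon points="43.143,47.351 41.404,41.999 36.852,38.692 31.224,38.692 26.672,41.999 24.933,47.351 26.672,52.703 31.224,56.010 36.852,56.010 41.404,52.703" fill="none" stroke="#ff8800"/>
  <polyline points="70.760,42.046 71.308,54.502 72.714,64.065 74.979,70.735 78.102,74.514 82.083,75.399" fill="none" stroke="#ff8800"/>
  <polyline points="145.799,53.898 134.213,62.809 105.844,62.659 72.327,57.825 45.300,52.680 36.396,51.601" fill="none" stroke="#ff0000"/>
  <polyline points="73.514,45.928 88.798,44.482 103.174,41.705 116.643,37.598 129.204,32.160 140.857,25.392" fill="none" stroke="#ff8800"/>
  <polygon points="64.039,33.806 114.720,33.806 114.720,82.752 64.039,82.752" fill="none" stroke="#ff8800"/>
  <polygon points="62.505,67.950 69.539,47.420 40.290,95.360 156.329,101.228 92.407,100.740" fill="none" stroke="#ff0000"/>
</svg>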